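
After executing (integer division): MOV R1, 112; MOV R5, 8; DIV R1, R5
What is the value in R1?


Register state trace:
  MOV R1, 112  → R1 = 112
  MOV R5, 8  → R5 = 8
  DIV R1, R5  → R1 = 112 // 8 = 14
Final: R1 = 14

14


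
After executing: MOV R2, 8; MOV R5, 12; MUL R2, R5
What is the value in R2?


Register state trace:
  MOV R2, 8  → R2 = 8
  MOV R5, 12  → R5 = 12
  MUL R2, R5  → R2 = 8 * 12 = 96
Final: R2 = 96

96


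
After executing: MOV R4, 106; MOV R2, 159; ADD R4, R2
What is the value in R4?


Register state trace:
  MOV R4, 106  → R4 = 106
  MOV R2, 159  → R2 = 159
  ADD R4, R2  → R4 = 106 + 159 = 265
Final: R4 = 265

265


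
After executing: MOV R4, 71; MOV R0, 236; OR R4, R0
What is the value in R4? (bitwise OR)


Register state trace:
  MOV R4, 71  → R4 = 71 (0b01000111)
  MOV R0, 236  → R0 = 236 (0b11101100)
  OR R4, R0   → R4 = 71 OR 236 = 239 (0b11101111)
Final: R4 = 239

239


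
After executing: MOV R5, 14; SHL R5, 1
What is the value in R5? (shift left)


Register state trace:
  MOV R5, 14  → R5 = 14
  SHL R5, 1  → R5 = 14 << 1 = 14 * 2^1 = 28
Final: R5 = 28

28


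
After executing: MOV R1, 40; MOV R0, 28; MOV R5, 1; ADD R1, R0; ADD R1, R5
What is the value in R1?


Register state trace:
  MOV R1, 40  → R1 = 40
  MOV R0, 28  → R0 = 28
  MOV R5, 1  → R5 = 1
  ADD R1, R0  → R1 = 40 + 28 = 68
  ADD R1, R5  → R1 = 68 + 1 = 69
Final: R1 = 69

69


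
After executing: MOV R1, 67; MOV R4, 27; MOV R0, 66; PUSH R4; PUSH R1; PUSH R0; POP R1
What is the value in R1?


Stack trace (top is rightmost):
  MOV R1, 67  → R1 = 67
  MOV R4, 27  → R4 = 27
  MOV R0, 66  → R0 = 66
  PUSH R4  → stack: [27]
  PUSH R1  → stack: [27, 67]
  PUSH R0  → stack: [27, 67, 66]
  POP R1  → R1 = 66, stack: [27, 67]
Final: R1 = 66

66


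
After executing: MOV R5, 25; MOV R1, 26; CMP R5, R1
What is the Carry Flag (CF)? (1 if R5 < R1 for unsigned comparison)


Register state trace:
  MOV R5, 25  → R5 = 25
  MOV R1, 26  → R1 = 26
  CMP R5, R1  → unsigned 25 - 26: borrow occurs
  25 < 26, so CF = 1
CF = 1

1


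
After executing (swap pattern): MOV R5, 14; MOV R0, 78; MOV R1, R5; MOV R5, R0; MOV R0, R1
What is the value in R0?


Register state trace (swap pattern):
  MOV R5, 14  → R5 = 14
  MOV R0, 78  → R0 = 78
  MOV R1, R5  → R1 = 14  (save R5)
  MOV R5, R0  → R5 = 78  (R5 gets R0's value)
  MOV R0, R1  → R0 = 14  (R0 gets saved value)
Final: R0 = 14

14


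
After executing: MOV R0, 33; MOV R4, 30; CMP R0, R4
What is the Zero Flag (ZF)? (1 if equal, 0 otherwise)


Register state trace:
  MOV R0, 33  → R0 = 33
  MOV R4, 30  → R4 = 30
  CMP R0, R4  → computes 33 - 30 = 3
  Result is nonzero, so values are not equal
ZF = 0

0


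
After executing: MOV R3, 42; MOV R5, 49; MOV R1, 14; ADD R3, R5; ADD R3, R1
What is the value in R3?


Register state trace:
  MOV R3, 42  → R3 = 42
  MOV R5, 49  → R5 = 49
  MOV R1, 14  → R1 = 14
  ADD R3, R5  → R3 = 42 + 49 = 91
  ADD R3, R1  → R3 = 91 + 14 = 105
Final: R3 = 105

105


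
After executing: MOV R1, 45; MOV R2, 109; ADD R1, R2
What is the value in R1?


Register state trace:
  MOV R1, 45  → R1 = 45
  MOV R2, 109  → R2 = 109
  ADD R1, R2  → R1 = 45 + 109 = 154
Final: R1 = 154

154


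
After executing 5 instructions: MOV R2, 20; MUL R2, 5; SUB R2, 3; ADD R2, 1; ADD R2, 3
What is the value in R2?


Register state trace:
  MOV R2, 20  → R2 = 20
  MUL R2, 5  → R2 = 20 * 5 = 100
  SUB R2, 3  → R2 = 100 - 3 = 97
  ADD R2, 1  → R2 = 97 + 1 = 98
  ADD R2, 3  → R2 = 98 + 3 = 101
Final: R2 = 101

101


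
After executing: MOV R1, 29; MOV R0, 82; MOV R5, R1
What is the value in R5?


Register state trace:
  MOV R1, 29  → R1 = 29
  MOV R0, 82  → R0 = 82
  MOV R5, R1  → R5 = 29
Final: R5 = 29

29


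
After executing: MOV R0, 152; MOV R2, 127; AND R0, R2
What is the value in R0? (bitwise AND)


Register state trace:
  MOV R0, 152  → R0 = 152 (0b10011000)
  MOV R2, 127  → R2 = 127 (0b01111111)
  AND R0, R2  → R0 = 152 AND 127 = 24 (0b00011000)
Final: R0 = 24

24


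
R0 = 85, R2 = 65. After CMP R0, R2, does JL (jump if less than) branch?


Trace:
  R0 = 85, R2 = 65
  CMP R0, R2  → compares 85 vs 65
  JL checks: is 85 less than 65?
  85 > 65, so condition is false
Branch taken: No

No


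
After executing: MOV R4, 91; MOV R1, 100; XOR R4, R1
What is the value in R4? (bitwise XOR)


Register state trace:
  MOV R4, 91  → R4 = 91 (0b01011011)
  MOV R1, 100  → R1 = 100 (0b01100100)
  XOR R4, R1  → R4 = 91 XOR 100 = 63 (0b00111111)
Final: R4 = 63

63


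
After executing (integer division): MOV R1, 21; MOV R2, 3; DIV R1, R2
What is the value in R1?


Register state trace:
  MOV R1, 21  → R1 = 21
  MOV R2, 3  → R2 = 3
  DIV R1, R2  → R1 = 21 // 3 = 7
Final: R1 = 7

7


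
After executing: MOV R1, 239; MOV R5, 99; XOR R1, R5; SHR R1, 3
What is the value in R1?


Register state trace:
  MOV R1, 239  → R1 = 239 (0b11101111)
  MOV R5, 99  → R5 = 99 (0b01100011)
  XOR R1, R5  → R1 = 239 XOR 99 = 140 (0b10001100)
  SHR R1, 3  → R1 = 140 >> 3 = 17
Final: R1 = 17

17


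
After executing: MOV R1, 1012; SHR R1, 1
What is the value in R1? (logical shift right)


Register state trace:
  MOV R1, 1012  → R1 = 1012
  SHR R1, 1  → R1 = 1012 >> 1 = 1012 // 2^1 = 506
Final: R1 = 506

506


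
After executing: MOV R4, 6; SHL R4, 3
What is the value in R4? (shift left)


Register state trace:
  MOV R4, 6  → R4 = 6
  SHL R4, 3  → R4 = 6 << 3 = 6 * 2^3 = 48
Final: R4 = 48

48


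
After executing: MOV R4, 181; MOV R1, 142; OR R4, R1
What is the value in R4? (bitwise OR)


Register state trace:
  MOV R4, 181  → R4 = 181 (0b10110101)
  MOV R1, 142  → R1 = 142 (0b10001110)
  OR R4, R1   → R4 = 181 OR 142 = 191 (0b10111111)
Final: R4 = 191

191


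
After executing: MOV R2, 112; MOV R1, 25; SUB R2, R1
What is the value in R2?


Register state trace:
  MOV R2, 112  → R2 = 112
  MOV R1, 25  → R1 = 25
  SUB R2, R1  → R2 = 112 - 25 = 87
Final: R2 = 87

87


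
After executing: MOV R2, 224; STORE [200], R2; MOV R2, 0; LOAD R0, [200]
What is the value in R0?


Register and memory trace:
  MOV R2, 224  → R2 = 224
  STORE [200], R2  → mem[200] = 224
  MOV R2, 0  → R2 = 0
  LOAD R0, [200]  → R0 = mem[200] = 224
Final: R0 = 224

224


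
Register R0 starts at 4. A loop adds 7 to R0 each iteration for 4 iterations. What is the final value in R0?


Starting value: R0 = 4
  Iter 1: R0 = 4 + 7 = 11
  Iter 2: R0 = 11 + 7 = 18
  Iter 3: R0 = 18 + 7 = 25
  Iter 4: R0 = 25 + 7 = 32
Final: R0 = 32

32


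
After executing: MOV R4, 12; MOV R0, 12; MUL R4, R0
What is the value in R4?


Register state trace:
  MOV R4, 12  → R4 = 12
  MOV R0, 12  → R0 = 12
  MUL R4, R0  → R4 = 12 * 12 = 144
Final: R4 = 144

144


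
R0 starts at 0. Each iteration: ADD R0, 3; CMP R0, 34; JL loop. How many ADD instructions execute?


Loop trace (R0 starts at 0, target 34, step 3):
  ADD #1: R0 = 0 + 3 = 3  → 3 < 34, loop
  ADD #2: R0 = 3 + 3 = 6  → 6 < 34, loop
  ADD #3: R0 = 6 + 3 = 9  → 9 < 34, loop
  ADD #4: R0 = 9 + 3 = 12  → 12 < 34, loop
  ADD #5: R0 = 12 + 3 = 15  → 15 < 34, loop
  ADD #6: R0 = 15 + 3 = 18  → 18 < 34, loop
  ADD #7: R0 = 18 + 3 = 21  → 21 < 34, loop
  ADD #8: R0 = 21 + 3 = 24  → 24 < 34, loop
  ADD #9: R0 = 24 + 3 = 27  → 27 < 34, loop
  ADD #10: R0 = 27 + 3 = 30  → 30 < 34, loop
  ADD #11: R0 = 30 + 3 = 33  → 33 < 34, loop
  ADD #12: R0 = 33 + 3 = 36  → 36 >= 34, exit
Total ADD instructions: 12

12


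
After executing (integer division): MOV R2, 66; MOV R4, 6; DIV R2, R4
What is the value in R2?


Register state trace:
  MOV R2, 66  → R2 = 66
  MOV R4, 6  → R4 = 6
  DIV R2, R4  → R2 = 66 // 6 = 11
Final: R2 = 11

11


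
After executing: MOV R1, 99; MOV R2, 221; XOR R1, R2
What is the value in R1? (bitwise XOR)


Register state trace:
  MOV R1, 99  → R1 = 99 (0b01100011)
  MOV R2, 221  → R2 = 221 (0b11011101)
  XOR R1, R2  → R1 = 99 XOR 221 = 190 (0b10111110)
Final: R1 = 190

190


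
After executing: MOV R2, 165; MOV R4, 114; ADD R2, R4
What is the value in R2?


Register state trace:
  MOV R2, 165  → R2 = 165
  MOV R4, 114  → R4 = 114
  ADD R2, R4  → R2 = 165 + 114 = 279
Final: R2 = 279

279


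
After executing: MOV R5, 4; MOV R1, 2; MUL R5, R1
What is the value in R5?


Register state trace:
  MOV R5, 4  → R5 = 4
  MOV R1, 2  → R1 = 2
  MUL R5, R1  → R5 = 4 * 2 = 8
Final: R5 = 8

8


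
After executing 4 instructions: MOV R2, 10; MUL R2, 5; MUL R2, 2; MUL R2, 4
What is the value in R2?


Register state trace:
  MOV R2, 10  → R2 = 10
  MUL R2, 5  → R2 = 10 * 5 = 50
  MUL R2, 2  → R2 = 50 * 2 = 100
  MUL R2, 4  → R2 = 100 * 4 = 400
Final: R2 = 400

400


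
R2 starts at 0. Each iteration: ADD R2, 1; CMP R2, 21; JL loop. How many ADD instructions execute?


Loop trace (R2 starts at 0, target 21, step 1):
  ADD #1: R2 = 0 + 1 = 1  → 1 < 21, loop
  ADD #2: R2 = 1 + 1 = 2  → 2 < 21, loop
  ADD #3: R2 = 2 + 1 = 3  → 3 < 21, loop
  ADD #4: R2 = 3 + 1 = 4  → 4 < 21, loop
  ADD #5: R2 = 4 + 1 = 5  → 5 < 21, loop
  ADD #6: R2 = 5 + 1 = 6  → 6 < 21, loop
  ADD #7: R2 = 6 + 1 = 7  → 7 < 21, loop
  ADD #8: R2 = 7 + 1 = 8  → 8 < 21, loop
  ADD #9: R2 = 8 + 1 = 9  → 9 < 21, loop
  ADD #10: R2 = 9 + 1 = 10  → 10 < 21, loop
  ADD #11: R2 = 10 + 1 = 11  → 11 < 21, loop
  ADD #12: R2 = 11 + 1 = 12  → 12 < 21, loop
  ADD #13: R2 = 12 + 1 = 13  → 13 < 21, loop
  ADD #14: R2 = 13 + 1 = 14  → 14 < 21, loop
  ADD #15: R2 = 14 + 1 = 15  → 15 < 21, loop
  ADD #16: R2 = 15 + 1 = 16  → 16 < 21, loop
  ADD #17: R2 = 16 + 1 = 17  → 17 < 21, loop
  ADD #18: R2 = 17 + 1 = 18  → 18 < 21, loop
  ADD #19: R2 = 18 + 1 = 19  → 19 < 21, loop
  ADD #20: R2 = 19 + 1 = 20  → 20 < 21, loop
  ADD #21: R2 = 20 + 1 = 21  → 21 >= 21, exit
Total ADD instructions: 21

21


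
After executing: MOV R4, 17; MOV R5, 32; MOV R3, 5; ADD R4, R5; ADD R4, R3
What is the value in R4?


Register state trace:
  MOV R4, 17  → R4 = 17
  MOV R5, 32  → R5 = 32
  MOV R3, 5  → R3 = 5
  ADD R4, R5  → R4 = 17 + 32 = 49
  ADD R4, R3  → R4 = 49 + 5 = 54
Final: R4 = 54

54


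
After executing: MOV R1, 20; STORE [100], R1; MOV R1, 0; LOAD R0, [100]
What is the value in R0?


Register and memory trace:
  MOV R1, 20  → R1 = 20
  STORE [100], R1  → mem[100] = 20
  MOV R1, 0  → R1 = 0
  LOAD R0, [100]  → R0 = mem[100] = 20
Final: R0 = 20

20


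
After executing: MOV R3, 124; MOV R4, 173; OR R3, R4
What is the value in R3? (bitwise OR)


Register state trace:
  MOV R3, 124  → R3 = 124 (0b01111100)
  MOV R4, 173  → R4 = 173 (0b10101101)
  OR R3, R4   → R3 = 124 OR 173 = 253 (0b11111101)
Final: R3 = 253

253


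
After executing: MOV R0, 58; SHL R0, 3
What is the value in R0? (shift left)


Register state trace:
  MOV R0, 58  → R0 = 58
  SHL R0, 3  → R0 = 58 << 3 = 58 * 2^3 = 464
Final: R0 = 464

464


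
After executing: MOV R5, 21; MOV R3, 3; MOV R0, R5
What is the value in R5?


Register state trace:
  MOV R5, 21  → R5 = 21
  MOV R3, 3  → R3 = 3
  MOV R0, R5  → R0 = 21
Final: R5 = 21

21


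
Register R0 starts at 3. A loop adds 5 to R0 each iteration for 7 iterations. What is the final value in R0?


Starting value: R0 = 3
  Iter 1: R0 = 3 + 5 = 8
  Iter 2: R0 = 8 + 5 = 13
  Iter 3: R0 = 13 + 5 = 18
  Iter 4: R0 = 18 + 5 = 23
  Iter 5: R0 = 23 + 5 = 28
  Iter 6: R0 = 28 + 5 = 33
  Iter 7: R0 = 33 + 5 = 38
Final: R0 = 38

38


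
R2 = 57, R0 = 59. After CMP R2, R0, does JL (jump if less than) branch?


Trace:
  R2 = 57, R0 = 59
  CMP R2, R0  → compares 57 vs 59
  JL checks: is 57 less than 59?
  57 < 59, so condition is true
Branch taken: Yes

Yes


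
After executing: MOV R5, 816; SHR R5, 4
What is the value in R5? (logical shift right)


Register state trace:
  MOV R5, 816  → R5 = 816
  SHR R5, 4  → R5 = 816 >> 4 = 816 // 2^4 = 51
Final: R5 = 51

51


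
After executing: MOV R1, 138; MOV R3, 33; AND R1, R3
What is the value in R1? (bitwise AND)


Register state trace:
  MOV R1, 138  → R1 = 138 (0b10001010)
  MOV R3, 33  → R3 = 33 (0b00100001)
  AND R1, R3  → R1 = 138 AND 33 = 0 (0b00000000)
Final: R1 = 0

0


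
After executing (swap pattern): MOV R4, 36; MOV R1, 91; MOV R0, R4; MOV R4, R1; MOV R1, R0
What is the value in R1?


Register state trace (swap pattern):
  MOV R4, 36  → R4 = 36
  MOV R1, 91  → R1 = 91
  MOV R0, R4  → R0 = 36  (save R4)
  MOV R4, R1  → R4 = 91  (R4 gets R1's value)
  MOV R1, R0  → R1 = 36  (R1 gets saved value)
Final: R1 = 36

36


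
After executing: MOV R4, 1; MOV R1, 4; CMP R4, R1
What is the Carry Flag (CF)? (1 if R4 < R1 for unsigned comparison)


Register state trace:
  MOV R4, 1  → R4 = 1
  MOV R1, 4  → R1 = 4
  CMP R4, R1  → unsigned 1 - 4: borrow occurs
  1 < 4, so CF = 1
CF = 1

1


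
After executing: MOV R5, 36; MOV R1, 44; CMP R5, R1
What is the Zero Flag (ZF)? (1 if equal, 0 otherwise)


Register state trace:
  MOV R5, 36  → R5 = 36
  MOV R1, 44  → R1 = 44
  CMP R5, R1  → computes 36 - 44 = -8
  Result is nonzero, so values are not equal
ZF = 0

0


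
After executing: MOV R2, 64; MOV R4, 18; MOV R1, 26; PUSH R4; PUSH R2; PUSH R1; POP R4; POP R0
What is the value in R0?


Stack trace (top is rightmost):
  MOV R2, 64  → R2 = 64
  MOV R4, 18  → R4 = 18
  MOV R1, 26  → R1 = 26
  PUSH R4  → stack: [18]
  PUSH R2  → stack: [18, 64]
  PUSH R1  → stack: [18, 64, 26]
  POP R4  → R4 = 26, stack: [18, 64]
  POP R0  → R0 = 64, stack: [18]
Final: R0 = 64

64


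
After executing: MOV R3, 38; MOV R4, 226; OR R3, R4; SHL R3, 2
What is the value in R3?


Register state trace:
  MOV R3, 38  → R3 = 38 (0b00100110)
  MOV R4, 226  → R4 = 226 (0b11100010)
  OR R3, R4  → R3 = 38 OR 226 = 230 (0b11100110)
  SHL R3, 2  → R3 = 230 << 2 = 920
Final: R3 = 920

920


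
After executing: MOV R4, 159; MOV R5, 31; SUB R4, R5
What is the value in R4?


Register state trace:
  MOV R4, 159  → R4 = 159
  MOV R5, 31  → R5 = 31
  SUB R4, R5  → R4 = 159 - 31 = 128
Final: R4 = 128

128


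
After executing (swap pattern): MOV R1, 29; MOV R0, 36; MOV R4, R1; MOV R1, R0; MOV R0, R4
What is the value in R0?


Register state trace (swap pattern):
  MOV R1, 29  → R1 = 29
  MOV R0, 36  → R0 = 36
  MOV R4, R1  → R4 = 29  (save R1)
  MOV R1, R0  → R1 = 36  (R1 gets R0's value)
  MOV R0, R4  → R0 = 29  (R0 gets saved value)
Final: R0 = 29

29


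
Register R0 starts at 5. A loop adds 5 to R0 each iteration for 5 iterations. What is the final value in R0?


Starting value: R0 = 5
  Iter 1: R0 = 5 + 5 = 10
  Iter 2: R0 = 10 + 5 = 15
  Iter 3: R0 = 15 + 5 = 20
  Iter 4: R0 = 20 + 5 = 25
  Iter 5: R0 = 25 + 5 = 30
Final: R0 = 30

30


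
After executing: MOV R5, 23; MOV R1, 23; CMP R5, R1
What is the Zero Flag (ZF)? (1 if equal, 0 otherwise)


Register state trace:
  MOV R5, 23  → R5 = 23
  MOV R1, 23  → R1 = 23
  CMP R5, R1  → computes 23 - 23 = 0
  Result is zero, so values are equal
ZF = 1

1


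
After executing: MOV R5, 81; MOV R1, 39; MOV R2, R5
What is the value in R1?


Register state trace:
  MOV R5, 81  → R5 = 81
  MOV R1, 39  → R1 = 39
  MOV R2, R5  → R2 = 81
Final: R1 = 39

39


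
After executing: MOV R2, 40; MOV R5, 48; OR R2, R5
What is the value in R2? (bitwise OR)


Register state trace:
  MOV R2, 40  → R2 = 40 (0b00101000)
  MOV R5, 48  → R5 = 48 (0b00110000)
  OR R2, R5   → R2 = 40 OR 48 = 56 (0b00111000)
Final: R2 = 56

56


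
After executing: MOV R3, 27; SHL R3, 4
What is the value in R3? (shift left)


Register state trace:
  MOV R3, 27  → R3 = 27
  SHL R3, 4  → R3 = 27 << 4 = 27 * 2^4 = 432
Final: R3 = 432

432


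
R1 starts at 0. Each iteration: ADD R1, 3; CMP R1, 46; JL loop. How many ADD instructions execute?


Loop trace (R1 starts at 0, target 46, step 3):
  ADD #1: R1 = 0 + 3 = 3  → 3 < 46, loop
  ADD #2: R1 = 3 + 3 = 6  → 6 < 46, loop
  ADD #3: R1 = 6 + 3 = 9  → 9 < 46, loop
  ADD #4: R1 = 9 + 3 = 12  → 12 < 46, loop
  ADD #5: R1 = 12 + 3 = 15  → 15 < 46, loop
  ADD #6: R1 = 15 + 3 = 18  → 18 < 46, loop
  ADD #7: R1 = 18 + 3 = 21  → 21 < 46, loop
  ADD #8: R1 = 21 + 3 = 24  → 24 < 46, loop
  ADD #9: R1 = 24 + 3 = 27  → 27 < 46, loop
  ADD #10: R1 = 27 + 3 = 30  → 30 < 46, loop
  ADD #11: R1 = 30 + 3 = 33  → 33 < 46, loop
  ADD #12: R1 = 33 + 3 = 36  → 36 < 46, loop
  ADD #13: R1 = 36 + 3 = 39  → 39 < 46, loop
  ADD #14: R1 = 39 + 3 = 42  → 42 < 46, loop
  ADD #15: R1 = 42 + 3 = 45  → 45 < 46, loop
  ADD #16: R1 = 45 + 3 = 48  → 48 >= 46, exit
Total ADD instructions: 16

16


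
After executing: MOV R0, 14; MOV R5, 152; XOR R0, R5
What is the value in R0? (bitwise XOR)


Register state trace:
  MOV R0, 14  → R0 = 14 (0b00001110)
  MOV R5, 152  → R5 = 152 (0b10011000)
  XOR R0, R5  → R0 = 14 XOR 152 = 150 (0b10010110)
Final: R0 = 150

150


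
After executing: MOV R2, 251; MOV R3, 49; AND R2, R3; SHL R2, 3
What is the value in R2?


Register state trace:
  MOV R2, 251  → R2 = 251 (0b11111011)
  MOV R3, 49  → R3 = 49 (0b00110001)
  AND R2, R3  → R2 = 251 AND 49 = 49 (0b00110001)
  SHL R2, 3  → R2 = 49 << 3 = 392
Final: R2 = 392

392


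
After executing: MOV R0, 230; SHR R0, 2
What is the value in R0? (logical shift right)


Register state trace:
  MOV R0, 230  → R0 = 230
  SHR R0, 2  → R0 = 230 >> 2 = 230 // 2^2 = 57
Final: R0 = 57

57


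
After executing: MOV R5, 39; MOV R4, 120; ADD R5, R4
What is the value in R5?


Register state trace:
  MOV R5, 39  → R5 = 39
  MOV R4, 120  → R4 = 120
  ADD R5, R4  → R5 = 39 + 120 = 159
Final: R5 = 159

159


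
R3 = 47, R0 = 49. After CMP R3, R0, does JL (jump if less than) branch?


Trace:
  R3 = 47, R0 = 49
  CMP R3, R0  → compares 47 vs 49
  JL checks: is 47 less than 49?
  47 < 49, so condition is true
Branch taken: Yes

Yes


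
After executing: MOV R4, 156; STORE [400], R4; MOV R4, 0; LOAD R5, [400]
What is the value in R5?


Register and memory trace:
  MOV R4, 156  → R4 = 156
  STORE [400], R4  → mem[400] = 156
  MOV R4, 0  → R4 = 0
  LOAD R5, [400]  → R5 = mem[400] = 156
Final: R5 = 156

156


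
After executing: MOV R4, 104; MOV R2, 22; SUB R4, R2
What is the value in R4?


Register state trace:
  MOV R4, 104  → R4 = 104
  MOV R2, 22  → R2 = 22
  SUB R4, R2  → R4 = 104 - 22 = 82
Final: R4 = 82

82


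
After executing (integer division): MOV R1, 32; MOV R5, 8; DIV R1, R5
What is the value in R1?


Register state trace:
  MOV R1, 32  → R1 = 32
  MOV R5, 8  → R5 = 8
  DIV R1, R5  → R1 = 32 // 8 = 4
Final: R1 = 4

4


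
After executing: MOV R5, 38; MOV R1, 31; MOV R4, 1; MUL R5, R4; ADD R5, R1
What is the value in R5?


Register state trace:
  MOV R5, 38  → R5 = 38
  MOV R1, 31  → R1 = 31
  MOV R4, 1  → R4 = 1
  MUL R5, R4  → R5 = 38 * 1 = 38
  ADD R5, R1  → R5 = 38 + 31 = 69
Final: R5 = 69

69


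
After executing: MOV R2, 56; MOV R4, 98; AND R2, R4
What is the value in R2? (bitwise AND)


Register state trace:
  MOV R2, 56  → R2 = 56 (0b00111000)
  MOV R4, 98  → R4 = 98 (0b01100010)
  AND R2, R4  → R2 = 56 AND 98 = 32 (0b00100000)
Final: R2 = 32

32


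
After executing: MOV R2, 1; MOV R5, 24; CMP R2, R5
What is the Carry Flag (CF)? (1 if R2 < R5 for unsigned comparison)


Register state trace:
  MOV R2, 1  → R2 = 1
  MOV R5, 24  → R5 = 24
  CMP R2, R5  → unsigned 1 - 24: borrow occurs
  1 < 24, so CF = 1
CF = 1

1


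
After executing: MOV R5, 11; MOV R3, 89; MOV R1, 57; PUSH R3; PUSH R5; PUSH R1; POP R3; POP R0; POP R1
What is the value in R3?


Stack trace (top is rightmost):
  MOV R5, 11  → R5 = 11
  MOV R3, 89  → R3 = 89
  MOV R1, 57  → R1 = 57
  PUSH R3  → stack: [89]
  PUSH R5  → stack: [89, 11]
  PUSH R1  → stack: [89, 11, 57]
  POP R3  → R3 = 57, stack: [89, 11]
  POP R0  → R0 = 11, stack: [89]
  POP R1  → R1 = 89, stack: []
Final: R3 = 57

57


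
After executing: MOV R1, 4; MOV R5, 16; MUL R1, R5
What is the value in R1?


Register state trace:
  MOV R1, 4  → R1 = 4
  MOV R5, 16  → R5 = 16
  MUL R1, R5  → R1 = 4 * 16 = 64
Final: R1 = 64

64


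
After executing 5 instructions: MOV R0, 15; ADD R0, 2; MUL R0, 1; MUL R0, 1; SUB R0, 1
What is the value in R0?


Register state trace:
  MOV R0, 15  → R0 = 15
  ADD R0, 2  → R0 = 15 + 2 = 17
  MUL R0, 1  → R0 = 17 * 1 = 17
  MUL R0, 1  → R0 = 17 * 1 = 17
  SUB R0, 1  → R0 = 17 - 1 = 16
Final: R0 = 16

16


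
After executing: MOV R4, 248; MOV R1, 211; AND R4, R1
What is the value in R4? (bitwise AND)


Register state trace:
  MOV R4, 248  → R4 = 248 (0b11111000)
  MOV R1, 211  → R1 = 211 (0b11010011)
  AND R4, R1  → R4 = 248 AND 211 = 208 (0b11010000)
Final: R4 = 208

208


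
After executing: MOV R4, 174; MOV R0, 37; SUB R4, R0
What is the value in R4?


Register state trace:
  MOV R4, 174  → R4 = 174
  MOV R0, 37  → R0 = 37
  SUB R4, R0  → R4 = 174 - 37 = 137
Final: R4 = 137

137


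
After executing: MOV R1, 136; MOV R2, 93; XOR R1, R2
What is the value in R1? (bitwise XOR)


Register state trace:
  MOV R1, 136  → R1 = 136 (0b10001000)
  MOV R2, 93  → R2 = 93 (0b01011101)
  XOR R1, R2  → R1 = 136 XOR 93 = 213 (0b11010101)
Final: R1 = 213

213


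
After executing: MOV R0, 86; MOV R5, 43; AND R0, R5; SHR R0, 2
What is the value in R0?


Register state trace:
  MOV R0, 86  → R0 = 86 (0b01010110)
  MOV R5, 43  → R5 = 43 (0b00101011)
  AND R0, R5  → R0 = 86 AND 43 = 2 (0b00000010)
  SHR R0, 2  → R0 = 2 >> 2 = 0
Final: R0 = 0

0


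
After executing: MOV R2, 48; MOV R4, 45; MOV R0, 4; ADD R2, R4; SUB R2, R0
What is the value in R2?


Register state trace:
  MOV R2, 48  → R2 = 48
  MOV R4, 45  → R4 = 45
  MOV R0, 4  → R0 = 4
  ADD R2, R4  → R2 = 48 + 45 = 93
  SUB R2, R0  → R2 = 93 - 4 = 89
Final: R2 = 89

89


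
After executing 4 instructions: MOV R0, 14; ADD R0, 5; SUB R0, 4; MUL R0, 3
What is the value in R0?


Register state trace:
  MOV R0, 14  → R0 = 14
  ADD R0, 5  → R0 = 14 + 5 = 19
  SUB R0, 4  → R0 = 19 - 4 = 15
  MUL R0, 3  → R0 = 15 * 3 = 45
Final: R0 = 45

45


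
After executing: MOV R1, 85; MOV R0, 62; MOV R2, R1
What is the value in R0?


Register state trace:
  MOV R1, 85  → R1 = 85
  MOV R0, 62  → R0 = 62
  MOV R2, R1  → R2 = 85
Final: R0 = 62

62


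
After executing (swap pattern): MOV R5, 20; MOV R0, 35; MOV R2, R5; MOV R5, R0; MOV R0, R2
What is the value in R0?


Register state trace (swap pattern):
  MOV R5, 20  → R5 = 20
  MOV R0, 35  → R0 = 35
  MOV R2, R5  → R2 = 20  (save R5)
  MOV R5, R0  → R5 = 35  (R5 gets R0's value)
  MOV R0, R2  → R0 = 20  (R0 gets saved value)
Final: R0 = 20

20


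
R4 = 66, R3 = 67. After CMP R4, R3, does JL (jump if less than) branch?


Trace:
  R4 = 66, R3 = 67
  CMP R4, R3  → compares 66 vs 67
  JL checks: is 66 less than 67?
  66 < 67, so condition is true
Branch taken: Yes

Yes


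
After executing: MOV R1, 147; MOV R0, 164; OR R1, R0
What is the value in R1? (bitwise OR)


Register state trace:
  MOV R1, 147  → R1 = 147 (0b10010011)
  MOV R0, 164  → R0 = 164 (0b10100100)
  OR R1, R0   → R1 = 147 OR 164 = 183 (0b10110111)
Final: R1 = 183

183


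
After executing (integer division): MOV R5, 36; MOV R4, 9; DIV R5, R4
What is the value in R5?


Register state trace:
  MOV R5, 36  → R5 = 36
  MOV R4, 9  → R4 = 9
  DIV R5, R4  → R5 = 36 // 9 = 4
Final: R5 = 4

4


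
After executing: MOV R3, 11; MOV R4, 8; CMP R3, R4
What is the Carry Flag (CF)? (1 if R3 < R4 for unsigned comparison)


Register state trace:
  MOV R3, 11  → R3 = 11
  MOV R4, 8  → R4 = 8
  CMP R3, R4  → unsigned 11 - 8: no borrow
  11 >= 8, so CF = 0
CF = 0

0


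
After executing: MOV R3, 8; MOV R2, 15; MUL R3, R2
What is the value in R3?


Register state trace:
  MOV R3, 8  → R3 = 8
  MOV R2, 15  → R2 = 15
  MUL R3, R2  → R3 = 8 * 15 = 120
Final: R3 = 120

120


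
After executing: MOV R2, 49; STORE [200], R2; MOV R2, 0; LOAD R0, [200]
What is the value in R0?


Register and memory trace:
  MOV R2, 49  → R2 = 49
  STORE [200], R2  → mem[200] = 49
  MOV R2, 0  → R2 = 0
  LOAD R0, [200]  → R0 = mem[200] = 49
Final: R0 = 49

49


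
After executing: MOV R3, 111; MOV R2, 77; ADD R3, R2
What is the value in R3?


Register state trace:
  MOV R3, 111  → R3 = 111
  MOV R2, 77  → R2 = 77
  ADD R3, R2  → R3 = 111 + 77 = 188
Final: R3 = 188

188


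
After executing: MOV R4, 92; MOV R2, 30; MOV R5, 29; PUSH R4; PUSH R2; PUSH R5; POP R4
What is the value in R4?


Stack trace (top is rightmost):
  MOV R4, 92  → R4 = 92
  MOV R2, 30  → R2 = 30
  MOV R5, 29  → R5 = 29
  PUSH R4  → stack: [92]
  PUSH R2  → stack: [92, 30]
  PUSH R5  → stack: [92, 30, 29]
  POP R4  → R4 = 29, stack: [92, 30]
Final: R4 = 29

29


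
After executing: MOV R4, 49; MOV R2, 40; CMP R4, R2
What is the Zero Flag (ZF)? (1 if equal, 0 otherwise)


Register state trace:
  MOV R4, 49  → R4 = 49
  MOV R2, 40  → R2 = 40
  CMP R4, R2  → computes 49 - 40 = 9
  Result is nonzero, so values are not equal
ZF = 0

0


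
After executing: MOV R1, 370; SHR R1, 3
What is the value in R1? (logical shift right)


Register state trace:
  MOV R1, 370  → R1 = 370
  SHR R1, 3  → R1 = 370 >> 3 = 370 // 2^3 = 46
Final: R1 = 46

46


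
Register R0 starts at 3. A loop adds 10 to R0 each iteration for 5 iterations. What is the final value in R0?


Starting value: R0 = 3
  Iter 1: R0 = 3 + 10 = 13
  Iter 2: R0 = 13 + 10 = 23
  Iter 3: R0 = 23 + 10 = 33
  Iter 4: R0 = 33 + 10 = 43
  Iter 5: R0 = 43 + 10 = 53
Final: R0 = 53

53


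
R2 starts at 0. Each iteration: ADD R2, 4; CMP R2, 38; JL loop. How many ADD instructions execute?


Loop trace (R2 starts at 0, target 38, step 4):
  ADD #1: R2 = 0 + 4 = 4  → 4 < 38, loop
  ADD #2: R2 = 4 + 4 = 8  → 8 < 38, loop
  ADD #3: R2 = 8 + 4 = 12  → 12 < 38, loop
  ADD #4: R2 = 12 + 4 = 16  → 16 < 38, loop
  ADD #5: R2 = 16 + 4 = 20  → 20 < 38, loop
  ADD #6: R2 = 20 + 4 = 24  → 24 < 38, loop
  ADD #7: R2 = 24 + 4 = 28  → 28 < 38, loop
  ADD #8: R2 = 28 + 4 = 32  → 32 < 38, loop
  ADD #9: R2 = 32 + 4 = 36  → 36 < 38, loop
  ADD #10: R2 = 36 + 4 = 40  → 40 >= 38, exit
Total ADD instructions: 10

10


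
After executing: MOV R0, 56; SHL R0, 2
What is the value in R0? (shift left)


Register state trace:
  MOV R0, 56  → R0 = 56
  SHL R0, 2  → R0 = 56 << 2 = 56 * 2^2 = 224
Final: R0 = 224

224


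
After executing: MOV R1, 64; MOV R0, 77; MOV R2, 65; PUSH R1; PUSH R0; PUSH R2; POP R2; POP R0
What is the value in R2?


Stack trace (top is rightmost):
  MOV R1, 64  → R1 = 64
  MOV R0, 77  → R0 = 77
  MOV R2, 65  → R2 = 65
  PUSH R1  → stack: [64]
  PUSH R0  → stack: [64, 77]
  PUSH R2  → stack: [64, 77, 65]
  POP R2  → R2 = 65, stack: [64, 77]
  POP R0  → R0 = 77, stack: [64]
Final: R2 = 65

65


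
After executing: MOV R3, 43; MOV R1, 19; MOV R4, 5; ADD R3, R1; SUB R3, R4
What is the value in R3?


Register state trace:
  MOV R3, 43  → R3 = 43
  MOV R1, 19  → R1 = 19
  MOV R4, 5  → R4 = 5
  ADD R3, R1  → R3 = 43 + 19 = 62
  SUB R3, R4  → R3 = 62 - 5 = 57
Final: R3 = 57

57


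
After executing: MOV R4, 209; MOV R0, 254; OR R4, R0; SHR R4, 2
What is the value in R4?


Register state trace:
  MOV R4, 209  → R4 = 209 (0b11010001)
  MOV R0, 254  → R0 = 254 (0b11111110)
  OR R4, R0  → R4 = 209 OR 254 = 255 (0b11111111)
  SHR R4, 2  → R4 = 255 >> 2 = 63
Final: R4 = 63

63


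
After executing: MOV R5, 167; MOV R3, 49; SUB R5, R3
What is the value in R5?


Register state trace:
  MOV R5, 167  → R5 = 167
  MOV R3, 49  → R3 = 49
  SUB R5, R3  → R5 = 167 - 49 = 118
Final: R5 = 118

118


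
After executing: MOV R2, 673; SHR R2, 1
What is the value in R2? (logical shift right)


Register state trace:
  MOV R2, 673  → R2 = 673
  SHR R2, 1  → R2 = 673 >> 1 = 673 // 2^1 = 336
Final: R2 = 336

336


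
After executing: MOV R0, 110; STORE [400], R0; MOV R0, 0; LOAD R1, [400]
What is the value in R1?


Register and memory trace:
  MOV R0, 110  → R0 = 110
  STORE [400], R0  → mem[400] = 110
  MOV R0, 0  → R0 = 0
  LOAD R1, [400]  → R1 = mem[400] = 110
Final: R1 = 110

110


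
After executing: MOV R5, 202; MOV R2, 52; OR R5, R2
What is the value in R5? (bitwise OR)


Register state trace:
  MOV R5, 202  → R5 = 202 (0b11001010)
  MOV R2, 52  → R2 = 52 (0b00110100)
  OR R5, R2   → R5 = 202 OR 52 = 254 (0b11111110)
Final: R5 = 254

254


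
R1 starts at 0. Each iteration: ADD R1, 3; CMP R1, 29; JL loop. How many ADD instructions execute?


Loop trace (R1 starts at 0, target 29, step 3):
  ADD #1: R1 = 0 + 3 = 3  → 3 < 29, loop
  ADD #2: R1 = 3 + 3 = 6  → 6 < 29, loop
  ADD #3: R1 = 6 + 3 = 9  → 9 < 29, loop
  ADD #4: R1 = 9 + 3 = 12  → 12 < 29, loop
  ADD #5: R1 = 12 + 3 = 15  → 15 < 29, loop
  ADD #6: R1 = 15 + 3 = 18  → 18 < 29, loop
  ADD #7: R1 = 18 + 3 = 21  → 21 < 29, loop
  ADD #8: R1 = 21 + 3 = 24  → 24 < 29, loop
  ADD #9: R1 = 24 + 3 = 27  → 27 < 29, loop
  ADD #10: R1 = 27 + 3 = 30  → 30 >= 29, exit
Total ADD instructions: 10

10


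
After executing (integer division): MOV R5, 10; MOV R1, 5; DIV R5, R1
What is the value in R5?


Register state trace:
  MOV R5, 10  → R5 = 10
  MOV R1, 5  → R1 = 5
  DIV R5, R1  → R5 = 10 // 5 = 2
Final: R5 = 2

2


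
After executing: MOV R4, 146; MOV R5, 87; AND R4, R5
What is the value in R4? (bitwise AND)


Register state trace:
  MOV R4, 146  → R4 = 146 (0b10010010)
  MOV R5, 87  → R5 = 87 (0b01010111)
  AND R4, R5  → R4 = 146 AND 87 = 18 (0b00010010)
Final: R4 = 18

18


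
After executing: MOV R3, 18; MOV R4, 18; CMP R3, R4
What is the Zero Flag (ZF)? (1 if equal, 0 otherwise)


Register state trace:
  MOV R3, 18  → R3 = 18
  MOV R4, 18  → R4 = 18
  CMP R3, R4  → computes 18 - 18 = 0
  Result is zero, so values are equal
ZF = 1

1


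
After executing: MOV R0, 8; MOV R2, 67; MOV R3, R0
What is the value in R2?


Register state trace:
  MOV R0, 8  → R0 = 8
  MOV R2, 67  → R2 = 67
  MOV R3, R0  → R3 = 8
Final: R2 = 67

67


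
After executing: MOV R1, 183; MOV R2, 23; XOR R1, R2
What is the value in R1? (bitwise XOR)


Register state trace:
  MOV R1, 183  → R1 = 183 (0b10110111)
  MOV R2, 23  → R2 = 23 (0b00010111)
  XOR R1, R2  → R1 = 183 XOR 23 = 160 (0b10100000)
Final: R1 = 160

160


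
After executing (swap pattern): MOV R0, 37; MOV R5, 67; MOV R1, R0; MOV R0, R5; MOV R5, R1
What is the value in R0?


Register state trace (swap pattern):
  MOV R0, 37  → R0 = 37
  MOV R5, 67  → R5 = 67
  MOV R1, R0  → R1 = 37  (save R0)
  MOV R0, R5  → R0 = 67  (R0 gets R5's value)
  MOV R5, R1  → R5 = 37  (R5 gets saved value)
Final: R0 = 67

67


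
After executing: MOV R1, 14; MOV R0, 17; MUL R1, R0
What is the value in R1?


Register state trace:
  MOV R1, 14  → R1 = 14
  MOV R0, 17  → R0 = 17
  MUL R1, R0  → R1 = 14 * 17 = 238
Final: R1 = 238

238


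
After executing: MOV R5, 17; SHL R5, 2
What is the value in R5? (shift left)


Register state trace:
  MOV R5, 17  → R5 = 17
  SHL R5, 2  → R5 = 17 << 2 = 17 * 2^2 = 68
Final: R5 = 68

68


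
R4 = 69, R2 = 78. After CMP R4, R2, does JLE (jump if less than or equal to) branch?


Trace:
  R4 = 69, R2 = 78
  CMP R4, R2  → compares 69 vs 78
  JLE checks: is 69 less than or equal to 78?
  69 < 78, so condition is true
Branch taken: Yes

Yes


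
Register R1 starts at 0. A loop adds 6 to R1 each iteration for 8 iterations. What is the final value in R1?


Starting value: R1 = 0
  Iter 1: R1 = 0 + 6 = 6
  Iter 2: R1 = 6 + 6 = 12
  Iter 3: R1 = 12 + 6 = 18
  Iter 4: R1 = 18 + 6 = 24
  Iter 5: R1 = 24 + 6 = 30
  Iter 6: R1 = 30 + 6 = 36
  Iter 7: R1 = 36 + 6 = 42
  Iter 8: R1 = 42 + 6 = 48
Final: R1 = 48

48


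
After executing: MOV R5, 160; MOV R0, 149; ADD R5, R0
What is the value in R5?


Register state trace:
  MOV R5, 160  → R5 = 160
  MOV R0, 149  → R0 = 149
  ADD R5, R0  → R5 = 160 + 149 = 309
Final: R5 = 309

309


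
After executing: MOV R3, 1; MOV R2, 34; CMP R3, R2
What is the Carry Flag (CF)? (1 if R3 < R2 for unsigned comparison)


Register state trace:
  MOV R3, 1  → R3 = 1
  MOV R2, 34  → R2 = 34
  CMP R3, R2  → unsigned 1 - 34: borrow occurs
  1 < 34, so CF = 1
CF = 1

1


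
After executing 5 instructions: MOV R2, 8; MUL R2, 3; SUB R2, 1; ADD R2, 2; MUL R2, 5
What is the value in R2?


Register state trace:
  MOV R2, 8  → R2 = 8
  MUL R2, 3  → R2 = 8 * 3 = 24
  SUB R2, 1  → R2 = 24 - 1 = 23
  ADD R2, 2  → R2 = 23 + 2 = 25
  MUL R2, 5  → R2 = 25 * 5 = 125
Final: R2 = 125

125


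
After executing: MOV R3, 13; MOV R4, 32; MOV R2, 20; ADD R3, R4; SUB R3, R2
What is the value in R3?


Register state trace:
  MOV R3, 13  → R3 = 13
  MOV R4, 32  → R4 = 32
  MOV R2, 20  → R2 = 20
  ADD R3, R4  → R3 = 13 + 32 = 45
  SUB R3, R2  → R3 = 45 - 20 = 25
Final: R3 = 25

25


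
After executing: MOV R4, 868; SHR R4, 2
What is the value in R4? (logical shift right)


Register state trace:
  MOV R4, 868  → R4 = 868
  SHR R4, 2  → R4 = 868 >> 2 = 868 // 2^2 = 217
Final: R4 = 217

217


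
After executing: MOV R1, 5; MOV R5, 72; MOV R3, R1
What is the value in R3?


Register state trace:
  MOV R1, 5  → R1 = 5
  MOV R5, 72  → R5 = 72
  MOV R3, R1  → R3 = 5
Final: R3 = 5

5


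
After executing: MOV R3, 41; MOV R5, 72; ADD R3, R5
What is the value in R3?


Register state trace:
  MOV R3, 41  → R3 = 41
  MOV R5, 72  → R5 = 72
  ADD R3, R5  → R3 = 41 + 72 = 113
Final: R3 = 113

113


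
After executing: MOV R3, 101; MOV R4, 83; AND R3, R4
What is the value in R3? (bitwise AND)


Register state trace:
  MOV R3, 101  → R3 = 101 (0b01100101)
  MOV R4, 83  → R4 = 83 (0b01010011)
  AND R3, R4  → R3 = 101 AND 83 = 65 (0b01000001)
Final: R3 = 65

65


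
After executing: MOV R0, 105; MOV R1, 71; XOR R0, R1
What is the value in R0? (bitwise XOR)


Register state trace:
  MOV R0, 105  → R0 = 105 (0b01101001)
  MOV R1, 71  → R1 = 71 (0b01000111)
  XOR R0, R1  → R0 = 105 XOR 71 = 46 (0b00101110)
Final: R0 = 46

46


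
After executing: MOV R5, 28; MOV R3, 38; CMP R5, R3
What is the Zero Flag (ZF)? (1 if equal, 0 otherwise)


Register state trace:
  MOV R5, 28  → R5 = 28
  MOV R3, 38  → R3 = 38
  CMP R5, R3  → computes 28 - 38 = -10
  Result is nonzero, so values are not equal
ZF = 0

0


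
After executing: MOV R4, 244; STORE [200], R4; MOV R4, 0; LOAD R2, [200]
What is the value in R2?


Register and memory trace:
  MOV R4, 244  → R4 = 244
  STORE [200], R4  → mem[200] = 244
  MOV R4, 0  → R4 = 0
  LOAD R2, [200]  → R2 = mem[200] = 244
Final: R2 = 244

244


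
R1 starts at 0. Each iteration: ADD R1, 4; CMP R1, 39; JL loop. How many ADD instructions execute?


Loop trace (R1 starts at 0, target 39, step 4):
  ADD #1: R1 = 0 + 4 = 4  → 4 < 39, loop
  ADD #2: R1 = 4 + 4 = 8  → 8 < 39, loop
  ADD #3: R1 = 8 + 4 = 12  → 12 < 39, loop
  ADD #4: R1 = 12 + 4 = 16  → 16 < 39, loop
  ADD #5: R1 = 16 + 4 = 20  → 20 < 39, loop
  ADD #6: R1 = 20 + 4 = 24  → 24 < 39, loop
  ADD #7: R1 = 24 + 4 = 28  → 28 < 39, loop
  ADD #8: R1 = 28 + 4 = 32  → 32 < 39, loop
  ADD #9: R1 = 32 + 4 = 36  → 36 < 39, loop
  ADD #10: R1 = 36 + 4 = 40  → 40 >= 39, exit
Total ADD instructions: 10

10


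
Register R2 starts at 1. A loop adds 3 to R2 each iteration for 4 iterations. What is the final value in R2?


Starting value: R2 = 1
  Iter 1: R2 = 1 + 3 = 4
  Iter 2: R2 = 4 + 3 = 7
  Iter 3: R2 = 7 + 3 = 10
  Iter 4: R2 = 10 + 3 = 13
Final: R2 = 13

13


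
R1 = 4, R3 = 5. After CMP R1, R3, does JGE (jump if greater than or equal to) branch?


Trace:
  R1 = 4, R3 = 5
  CMP R1, R3  → compares 4 vs 5
  JGE checks: is 4 greater than or equal to 5?
  4 < 5, so condition is false
Branch taken: No

No


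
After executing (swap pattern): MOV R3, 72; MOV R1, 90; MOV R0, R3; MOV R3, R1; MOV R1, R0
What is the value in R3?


Register state trace (swap pattern):
  MOV R3, 72  → R3 = 72
  MOV R1, 90  → R1 = 90
  MOV R0, R3  → R0 = 72  (save R3)
  MOV R3, R1  → R3 = 90  (R3 gets R1's value)
  MOV R1, R0  → R1 = 72  (R1 gets saved value)
Final: R3 = 90

90


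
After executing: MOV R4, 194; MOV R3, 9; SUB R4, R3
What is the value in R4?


Register state trace:
  MOV R4, 194  → R4 = 194
  MOV R3, 9  → R3 = 9
  SUB R4, R3  → R4 = 194 - 9 = 185
Final: R4 = 185

185


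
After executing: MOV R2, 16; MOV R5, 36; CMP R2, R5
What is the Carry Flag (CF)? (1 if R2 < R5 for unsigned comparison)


Register state trace:
  MOV R2, 16  → R2 = 16
  MOV R5, 36  → R5 = 36
  CMP R2, R5  → unsigned 16 - 36: borrow occurs
  16 < 36, so CF = 1
CF = 1

1


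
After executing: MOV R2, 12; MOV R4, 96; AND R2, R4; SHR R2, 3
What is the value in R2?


Register state trace:
  MOV R2, 12  → R2 = 12 (0b00001100)
  MOV R4, 96  → R4 = 96 (0b01100000)
  AND R2, R4  → R2 = 12 AND 96 = 0 (0b00000000)
  SHR R2, 3  → R2 = 0 >> 3 = 0
Final: R2 = 0

0


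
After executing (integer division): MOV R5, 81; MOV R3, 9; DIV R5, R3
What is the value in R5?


Register state trace:
  MOV R5, 81  → R5 = 81
  MOV R3, 9  → R3 = 9
  DIV R5, R3  → R5 = 81 // 9 = 9
Final: R5 = 9

9


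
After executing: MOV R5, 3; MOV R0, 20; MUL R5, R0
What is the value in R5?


Register state trace:
  MOV R5, 3  → R5 = 3
  MOV R0, 20  → R0 = 20
  MUL R5, R0  → R5 = 3 * 20 = 60
Final: R5 = 60

60


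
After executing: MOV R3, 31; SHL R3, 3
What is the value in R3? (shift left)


Register state trace:
  MOV R3, 31  → R3 = 31
  SHL R3, 3  → R3 = 31 << 3 = 31 * 2^3 = 248
Final: R3 = 248

248


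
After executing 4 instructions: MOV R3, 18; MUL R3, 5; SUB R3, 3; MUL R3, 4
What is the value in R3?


Register state trace:
  MOV R3, 18  → R3 = 18
  MUL R3, 5  → R3 = 18 * 5 = 90
  SUB R3, 3  → R3 = 90 - 3 = 87
  MUL R3, 4  → R3 = 87 * 4 = 348
Final: R3 = 348

348


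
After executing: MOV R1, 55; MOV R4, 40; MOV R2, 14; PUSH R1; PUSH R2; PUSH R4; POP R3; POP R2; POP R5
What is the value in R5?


Stack trace (top is rightmost):
  MOV R1, 55  → R1 = 55
  MOV R4, 40  → R4 = 40
  MOV R2, 14  → R2 = 14
  PUSH R1  → stack: [55]
  PUSH R2  → stack: [55, 14]
  PUSH R4  → stack: [55, 14, 40]
  POP R3  → R3 = 40, stack: [55, 14]
  POP R2  → R2 = 14, stack: [55]
  POP R5  → R5 = 55, stack: []
Final: R5 = 55

55


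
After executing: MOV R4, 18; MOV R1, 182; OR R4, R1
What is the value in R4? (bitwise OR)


Register state trace:
  MOV R4, 18  → R4 = 18 (0b00010010)
  MOV R1, 182  → R1 = 182 (0b10110110)
  OR R4, R1   → R4 = 18 OR 182 = 182 (0b10110110)
Final: R4 = 182

182


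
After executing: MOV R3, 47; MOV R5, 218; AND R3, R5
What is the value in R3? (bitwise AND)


Register state trace:
  MOV R3, 47  → R3 = 47 (0b00101111)
  MOV R5, 218  → R5 = 218 (0b11011010)
  AND R3, R5  → R3 = 47 AND 218 = 10 (0b00001010)
Final: R3 = 10

10


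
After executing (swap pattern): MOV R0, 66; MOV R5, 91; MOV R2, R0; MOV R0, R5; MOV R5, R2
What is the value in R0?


Register state trace (swap pattern):
  MOV R0, 66  → R0 = 66
  MOV R5, 91  → R5 = 91
  MOV R2, R0  → R2 = 66  (save R0)
  MOV R0, R5  → R0 = 91  (R0 gets R5's value)
  MOV R5, R2  → R5 = 66  (R5 gets saved value)
Final: R0 = 91

91


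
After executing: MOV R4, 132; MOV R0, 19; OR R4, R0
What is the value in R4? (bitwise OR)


Register state trace:
  MOV R4, 132  → R4 = 132 (0b10000100)
  MOV R0, 19  → R0 = 19 (0b00010011)
  OR R4, R0   → R4 = 132 OR 19 = 151 (0b10010111)
Final: R4 = 151

151
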